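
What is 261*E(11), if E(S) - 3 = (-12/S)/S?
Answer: 91611/121 ≈ 757.12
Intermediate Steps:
E(S) = 3 - 12/S**2 (E(S) = 3 + (-12/S)/S = 3 - 12/S**2)
261*E(11) = 261*(3 - 12/11**2) = 261*(3 - 12*1/121) = 261*(3 - 12/121) = 261*(351/121) = 91611/121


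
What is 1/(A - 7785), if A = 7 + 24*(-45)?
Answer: -1/8858 ≈ -0.00011289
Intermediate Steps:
A = -1073 (A = 7 - 1080 = -1073)
1/(A - 7785) = 1/(-1073 - 7785) = 1/(-8858) = -1/8858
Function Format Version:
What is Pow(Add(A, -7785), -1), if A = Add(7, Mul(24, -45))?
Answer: Rational(-1, 8858) ≈ -0.00011289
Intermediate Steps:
A = -1073 (A = Add(7, -1080) = -1073)
Pow(Add(A, -7785), -1) = Pow(Add(-1073, -7785), -1) = Pow(-8858, -1) = Rational(-1, 8858)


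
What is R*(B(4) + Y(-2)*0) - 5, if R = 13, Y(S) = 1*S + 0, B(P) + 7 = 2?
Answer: -70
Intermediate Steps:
B(P) = -5 (B(P) = -7 + 2 = -5)
Y(S) = S (Y(S) = S + 0 = S)
R*(B(4) + Y(-2)*0) - 5 = 13*(-5 - 2*0) - 5 = 13*(-5 + 0) - 5 = 13*(-5) - 5 = -65 - 5 = -70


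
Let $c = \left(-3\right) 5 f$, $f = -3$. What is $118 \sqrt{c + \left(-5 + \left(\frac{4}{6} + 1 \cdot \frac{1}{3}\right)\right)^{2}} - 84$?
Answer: $-84 + 118 \sqrt{61} \approx 837.61$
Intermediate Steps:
$c = 45$ ($c = \left(-3\right) 5 \left(-3\right) = \left(-15\right) \left(-3\right) = 45$)
$118 \sqrt{c + \left(-5 + \left(\frac{4}{6} + 1 \cdot \frac{1}{3}\right)\right)^{2}} - 84 = 118 \sqrt{45 + \left(-5 + \left(\frac{4}{6} + 1 \cdot \frac{1}{3}\right)\right)^{2}} - 84 = 118 \sqrt{45 + \left(-5 + \left(4 \cdot \frac{1}{6} + 1 \cdot \frac{1}{3}\right)\right)^{2}} - 84 = 118 \sqrt{45 + \left(-5 + \left(\frac{2}{3} + \frac{1}{3}\right)\right)^{2}} - 84 = 118 \sqrt{45 + \left(-5 + 1\right)^{2}} - 84 = 118 \sqrt{45 + \left(-4\right)^{2}} - 84 = 118 \sqrt{45 + 16} - 84 = 118 \sqrt{61} - 84 = -84 + 118 \sqrt{61}$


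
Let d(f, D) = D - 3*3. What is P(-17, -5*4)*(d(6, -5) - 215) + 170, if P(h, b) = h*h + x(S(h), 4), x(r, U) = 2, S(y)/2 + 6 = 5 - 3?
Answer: -66469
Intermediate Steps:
S(y) = -8 (S(y) = -12 + 2*(5 - 3) = -12 + 2*2 = -12 + 4 = -8)
d(f, D) = -9 + D (d(f, D) = D - 9 = -9 + D)
P(h, b) = 2 + h² (P(h, b) = h*h + 2 = h² + 2 = 2 + h²)
P(-17, -5*4)*(d(6, -5) - 215) + 170 = (2 + (-17)²)*((-9 - 5) - 215) + 170 = (2 + 289)*(-14 - 215) + 170 = 291*(-229) + 170 = -66639 + 170 = -66469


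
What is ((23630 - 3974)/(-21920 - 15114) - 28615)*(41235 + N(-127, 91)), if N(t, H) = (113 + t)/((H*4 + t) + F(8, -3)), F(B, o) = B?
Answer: -764726030722609/648095 ≈ -1.1800e+9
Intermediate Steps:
N(t, H) = (113 + t)/(8 + t + 4*H) (N(t, H) = (113 + t)/((H*4 + t) + 8) = (113 + t)/((4*H + t) + 8) = (113 + t)/((t + 4*H) + 8) = (113 + t)/(8 + t + 4*H))
((23630 - 3974)/(-21920 - 15114) - 28615)*(41235 + N(-127, 91)) = ((23630 - 3974)/(-21920 - 15114) - 28615)*(41235 + (113 - 127)/(8 - 127 + 4*91)) = (19656/(-37034) - 28615)*(41235 - 14/(8 - 127 + 364)) = (19656*(-1/37034) - 28615)*(41235 - 14/245) = (-9828/18517 - 28615)*(41235 + (1/245)*(-14)) = -529873783*(41235 - 2/35)/18517 = -529873783/18517*1443223/35 = -764726030722609/648095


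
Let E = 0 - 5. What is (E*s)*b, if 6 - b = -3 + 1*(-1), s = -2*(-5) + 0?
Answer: -500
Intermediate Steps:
s = 10 (s = 10 + 0 = 10)
b = 10 (b = 6 - (-3 + 1*(-1)) = 6 - (-3 - 1) = 6 - 1*(-4) = 6 + 4 = 10)
E = -5
(E*s)*b = -5*10*10 = -50*10 = -500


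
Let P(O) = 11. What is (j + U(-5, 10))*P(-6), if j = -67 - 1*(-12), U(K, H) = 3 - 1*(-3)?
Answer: -539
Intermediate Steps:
U(K, H) = 6 (U(K, H) = 3 + 3 = 6)
j = -55 (j = -67 + 12 = -55)
(j + U(-5, 10))*P(-6) = (-55 + 6)*11 = -49*11 = -539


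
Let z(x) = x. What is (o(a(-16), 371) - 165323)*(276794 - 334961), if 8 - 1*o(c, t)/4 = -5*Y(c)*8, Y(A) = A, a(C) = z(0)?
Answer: 9614481597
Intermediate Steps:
a(C) = 0
o(c, t) = 32 + 160*c (o(c, t) = 32 - 4*(-5*c)*8 = 32 - (-160)*c = 32 + 160*c)
(o(a(-16), 371) - 165323)*(276794 - 334961) = ((32 + 160*0) - 165323)*(276794 - 334961) = ((32 + 0) - 165323)*(-58167) = (32 - 165323)*(-58167) = -165291*(-58167) = 9614481597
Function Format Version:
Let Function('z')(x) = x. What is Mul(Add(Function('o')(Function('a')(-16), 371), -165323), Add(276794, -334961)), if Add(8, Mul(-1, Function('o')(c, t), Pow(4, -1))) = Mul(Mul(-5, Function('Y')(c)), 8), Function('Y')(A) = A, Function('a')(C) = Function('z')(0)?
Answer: 9614481597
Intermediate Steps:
Function('a')(C) = 0
Function('o')(c, t) = Add(32, Mul(160, c)) (Function('o')(c, t) = Add(32, Mul(-4, Mul(Mul(-5, c), 8))) = Add(32, Mul(-4, Mul(-40, c))) = Add(32, Mul(160, c)))
Mul(Add(Function('o')(Function('a')(-16), 371), -165323), Add(276794, -334961)) = Mul(Add(Add(32, Mul(160, 0)), -165323), Add(276794, -334961)) = Mul(Add(Add(32, 0), -165323), -58167) = Mul(Add(32, -165323), -58167) = Mul(-165291, -58167) = 9614481597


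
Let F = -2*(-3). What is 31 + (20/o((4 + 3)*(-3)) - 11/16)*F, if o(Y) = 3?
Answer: 535/8 ≈ 66.875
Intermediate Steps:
F = 6
31 + (20/o((4 + 3)*(-3)) - 11/16)*F = 31 + (20/3 - 11/16)*6 = 31 + (287/48)*6 = 31 + 287/8 = 535/8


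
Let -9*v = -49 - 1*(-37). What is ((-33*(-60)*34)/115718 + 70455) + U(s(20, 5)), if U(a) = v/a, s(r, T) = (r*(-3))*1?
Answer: 183441969866/2603655 ≈ 70456.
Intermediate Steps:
v = 4/3 (v = -(-49 - 1*(-37))/9 = -(-49 + 37)/9 = -1/9*(-12) = 4/3 ≈ 1.3333)
s(r, T) = -3*r (s(r, T) = -3*r*1 = -3*r)
U(a) = 4/(3*a)
((-33*(-60)*34)/115718 + 70455) + U(s(20, 5)) = ((-33*(-60)*34)/115718 + 70455) + 4/(3*((-3*20))) = ((1980*34)*(1/115718) + 70455) + (4/3)/(-60) = (67320*(1/115718) + 70455) + (4/3)*(-1/60) = (33660/57859 + 70455) - 1/45 = 4076489505/57859 - 1/45 = 183441969866/2603655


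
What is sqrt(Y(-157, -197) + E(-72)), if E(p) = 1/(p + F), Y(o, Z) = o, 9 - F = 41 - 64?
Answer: I*sqrt(62810)/20 ≈ 12.531*I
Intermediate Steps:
F = 32 (F = 9 - (41 - 64) = 9 - 1*(-23) = 9 + 23 = 32)
E(p) = 1/(32 + p) (E(p) = 1/(p + 32) = 1/(32 + p))
sqrt(Y(-157, -197) + E(-72)) = sqrt(-157 + 1/(32 - 72)) = sqrt(-157 + 1/(-40)) = sqrt(-157 - 1/40) = sqrt(-6281/40) = I*sqrt(62810)/20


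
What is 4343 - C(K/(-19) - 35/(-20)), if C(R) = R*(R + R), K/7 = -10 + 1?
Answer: 12394359/2888 ≈ 4291.7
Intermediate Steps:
K = -63 (K = 7*(-10 + 1) = 7*(-9) = -63)
C(R) = 2*R² (C(R) = R*(2*R) = 2*R²)
4343 - C(K/(-19) - 35/(-20)) = 4343 - 2*(-63/(-19) - 35/(-20))² = 4343 - 2*(-63*(-1/19) - 35*(-1/20))² = 4343 - 2*(63/19 + 7/4)² = 4343 - 2*(385/76)² = 4343 - 2*148225/5776 = 4343 - 1*148225/2888 = 4343 - 148225/2888 = 12394359/2888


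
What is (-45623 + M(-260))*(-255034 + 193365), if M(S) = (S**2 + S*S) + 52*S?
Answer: -4690359133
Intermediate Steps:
M(S) = 2*S**2 + 52*S (M(S) = (S**2 + S**2) + 52*S = 2*S**2 + 52*S)
(-45623 + M(-260))*(-255034 + 193365) = (-45623 + 2*(-260)*(26 - 260))*(-255034 + 193365) = (-45623 + 2*(-260)*(-234))*(-61669) = (-45623 + 121680)*(-61669) = 76057*(-61669) = -4690359133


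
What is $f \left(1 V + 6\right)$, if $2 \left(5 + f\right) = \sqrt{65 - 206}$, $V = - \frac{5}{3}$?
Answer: $- \frac{65}{3} + \frac{13 i \sqrt{141}}{6} \approx -21.667 + 25.728 i$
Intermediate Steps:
$V = - \frac{5}{3}$ ($V = \left(-5\right) \frac{1}{3} = - \frac{5}{3} \approx -1.6667$)
$f = -5 + \frac{i \sqrt{141}}{2}$ ($f = -5 + \frac{\sqrt{65 - 206}}{2} = -5 + \frac{\sqrt{-141}}{2} = -5 + \frac{i \sqrt{141}}{2} \approx -5.0 + 5.9372 i$)
$f \left(1 V + 6\right) = \left(-5 + \frac{i \sqrt{141}}{2}\right) \left(1 \left(- \frac{5}{3}\right) + 6\right) = \left(-5 + \frac{i \sqrt{141}}{2}\right) \left(- \frac{5}{3} + 6\right) = \left(-5 + \frac{i \sqrt{141}}{2}\right) \frac{13}{3} = - \frac{65}{3} + \frac{13 i \sqrt{141}}{6}$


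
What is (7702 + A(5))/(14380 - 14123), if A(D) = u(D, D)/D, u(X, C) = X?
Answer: 7703/257 ≈ 29.973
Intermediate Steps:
A(D) = 1 (A(D) = D/D = 1)
(7702 + A(5))/(14380 - 14123) = (7702 + 1)/(14380 - 14123) = 7703/257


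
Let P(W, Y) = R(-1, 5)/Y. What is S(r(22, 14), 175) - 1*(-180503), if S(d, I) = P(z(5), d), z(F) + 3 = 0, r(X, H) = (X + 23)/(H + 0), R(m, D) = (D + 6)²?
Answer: 8124329/45 ≈ 1.8054e+5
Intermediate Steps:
R(m, D) = (6 + D)²
r(X, H) = (23 + X)/H
z(F) = -3 (z(F) = -3 + 0 = -3)
P(W, Y) = 121/Y (P(W, Y) = (6 + 5)²/Y = 11²/Y = 121/Y)
S(d, I) = 121/d
S(r(22, 14), 175) - 1*(-180503) = 121/(((23 + 22)/14)) - 1*(-180503) = 121/(((1/14)*45)) + 180503 = 121/(45/14) + 180503 = 121*(14/45) + 180503 = 1694/45 + 180503 = 8124329/45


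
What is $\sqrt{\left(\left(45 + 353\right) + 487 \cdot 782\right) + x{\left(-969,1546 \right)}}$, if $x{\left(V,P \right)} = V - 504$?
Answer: $\sqrt{379759} \approx 616.25$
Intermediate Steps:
$x{\left(V,P \right)} = -504 + V$ ($x{\left(V,P \right)} = V - 504 = -504 + V$)
$\sqrt{\left(\left(45 + 353\right) + 487 \cdot 782\right) + x{\left(-969,1546 \right)}} = \sqrt{\left(\left(45 + 353\right) + 487 \cdot 782\right) - 1473} = \sqrt{\left(398 + 380834\right) - 1473} = \sqrt{381232 - 1473} = \sqrt{379759}$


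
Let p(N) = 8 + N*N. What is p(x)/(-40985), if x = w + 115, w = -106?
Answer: -89/40985 ≈ -0.0021715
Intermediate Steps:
x = 9 (x = -106 + 115 = 9)
p(N) = 8 + N**2
p(x)/(-40985) = (8 + 9**2)/(-40985) = (8 + 81)*(-1/40985) = 89*(-1/40985) = -89/40985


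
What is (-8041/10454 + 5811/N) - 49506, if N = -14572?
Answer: -3770854245887/76167844 ≈ -49507.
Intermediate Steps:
(-8041/10454 + 5811/N) - 49506 = (-8041/10454 + 5811/(-14572)) - 49506 = (-8041*1/10454 + 5811*(-1/14572)) - 49506 = (-8041/10454 - 5811/14572) - 49506 = -88960823/76167844 - 49506 = -3770854245887/76167844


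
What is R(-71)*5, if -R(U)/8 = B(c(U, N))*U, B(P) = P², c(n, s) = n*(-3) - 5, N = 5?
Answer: 122869760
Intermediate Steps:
c(n, s) = -5 - 3*n (c(n, s) = -3*n - 5 = -5 - 3*n)
R(U) = -8*U*(-5 - 3*U)² (R(U) = -8*(-5 - 3*U)²*U = -8*U*(-5 - 3*U)²)
R(-71)*5 = -8*(-71)*(5 + 3*(-71))²*5 = -8*(-71)*(5 - 213)²*5 = -8*(-71)*(-208)²*5 = -8*(-71)*43264*5 = 24573952*5 = 122869760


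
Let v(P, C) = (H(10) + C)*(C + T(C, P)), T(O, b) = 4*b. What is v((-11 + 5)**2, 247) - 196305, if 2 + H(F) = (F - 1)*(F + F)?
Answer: -30130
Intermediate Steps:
H(F) = -2 + 2*F*(-1 + F) (H(F) = -2 + (F - 1)*(F + F) = -2 + (-1 + F)*(2*F) = -2 + 2*F*(-1 + F))
v(P, C) = (178 + C)*(C + 4*P) (v(P, C) = ((-2 - 2*10 + 2*10**2) + C)*(C + 4*P) = ((-2 - 20 + 2*100) + C)*(C + 4*P) = ((-2 - 20 + 200) + C)*(C + 4*P) = (178 + C)*(C + 4*P))
v((-11 + 5)**2, 247) - 196305 = (247**2 + 178*247 + 712*(-11 + 5)**2 + 4*247*(-11 + 5)**2) - 196305 = (61009 + 43966 + 712*(-6)**2 + 4*247*(-6)**2) - 196305 = (61009 + 43966 + 712*36 + 4*247*36) - 196305 = (61009 + 43966 + 25632 + 35568) - 196305 = 166175 - 196305 = -30130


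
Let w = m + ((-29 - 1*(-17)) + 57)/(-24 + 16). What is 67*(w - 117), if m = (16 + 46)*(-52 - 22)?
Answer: -2524895/8 ≈ -3.1561e+5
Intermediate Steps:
m = -4588 (m = 62*(-74) = -4588)
w = -36749/8 (w = -4588 + ((-29 - 1*(-17)) + 57)/(-24 + 16) = -4588 + ((-29 + 17) + 57)/(-8) = -4588 + (-12 + 57)*(-⅛) = -4588 + 45*(-⅛) = -4588 - 45/8 = -36749/8 ≈ -4593.6)
67*(w - 117) = 67*(-36749/8 - 117) = 67*(-37685/8) = -2524895/8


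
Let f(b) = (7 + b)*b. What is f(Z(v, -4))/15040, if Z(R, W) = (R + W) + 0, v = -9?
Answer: 39/7520 ≈ 0.0051862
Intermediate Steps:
Z(R, W) = R + W
f(b) = b*(7 + b)
f(Z(v, -4))/15040 = ((-9 - 4)*(7 + (-9 - 4)))/15040 = -13*(7 - 13)*(1/15040) = -13*(-6)*(1/15040) = 78*(1/15040) = 39/7520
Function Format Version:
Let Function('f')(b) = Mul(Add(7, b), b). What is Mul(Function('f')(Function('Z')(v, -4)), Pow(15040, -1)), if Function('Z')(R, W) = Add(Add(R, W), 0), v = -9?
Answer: Rational(39, 7520) ≈ 0.0051862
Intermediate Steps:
Function('Z')(R, W) = Add(R, W)
Function('f')(b) = Mul(b, Add(7, b))
Mul(Function('f')(Function('Z')(v, -4)), Pow(15040, -1)) = Mul(Mul(Add(-9, -4), Add(7, Add(-9, -4))), Pow(15040, -1)) = Mul(Mul(-13, Add(7, -13)), Rational(1, 15040)) = Mul(Mul(-13, -6), Rational(1, 15040)) = Mul(78, Rational(1, 15040)) = Rational(39, 7520)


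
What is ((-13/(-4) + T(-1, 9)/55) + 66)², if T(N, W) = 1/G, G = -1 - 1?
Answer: 232044289/48400 ≈ 4794.3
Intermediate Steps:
G = -2
T(N, W) = -½ (T(N, W) = 1/(-2) = -½)
((-13/(-4) + T(-1, 9)/55) + 66)² = ((-13/(-4) - ½/55) + 66)² = ((-13*(-¼) - ½*1/55) + 66)² = ((13/4 - 1/110) + 66)² = (713/220 + 66)² = (15233/220)² = 232044289/48400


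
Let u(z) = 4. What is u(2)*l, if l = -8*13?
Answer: -416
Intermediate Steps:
l = -104
u(2)*l = 4*(-104) = -416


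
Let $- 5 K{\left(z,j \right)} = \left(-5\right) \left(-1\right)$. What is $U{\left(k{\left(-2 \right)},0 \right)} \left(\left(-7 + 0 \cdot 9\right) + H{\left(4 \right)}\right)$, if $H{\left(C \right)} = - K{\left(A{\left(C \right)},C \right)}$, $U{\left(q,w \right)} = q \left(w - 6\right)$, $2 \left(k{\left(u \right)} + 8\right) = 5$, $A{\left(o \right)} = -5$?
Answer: $-198$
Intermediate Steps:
$K{\left(z,j \right)} = -1$ ($K{\left(z,j \right)} = - \frac{\left(-5\right) \left(-1\right)}{5} = \left(- \frac{1}{5}\right) 5 = -1$)
$k{\left(u \right)} = - \frac{11}{2}$ ($k{\left(u \right)} = -8 + \frac{1}{2} \cdot 5 = -8 + \frac{5}{2} = - \frac{11}{2}$)
$U{\left(q,w \right)} = q \left(-6 + w\right)$ ($U{\left(q,w \right)} = q \left(w - 6\right) = q \left(-6 + w\right)$)
$H{\left(C \right)} = 1$ ($H{\left(C \right)} = \left(-1\right) \left(-1\right) = 1$)
$U{\left(k{\left(-2 \right)},0 \right)} \left(\left(-7 + 0 \cdot 9\right) + H{\left(4 \right)}\right) = - \frac{11 \left(-6 + 0\right)}{2} \left(\left(-7 + 0 \cdot 9\right) + 1\right) = \left(- \frac{11}{2}\right) \left(-6\right) \left(\left(-7 + 0\right) + 1\right) = 33 \left(-7 + 1\right) = 33 \left(-6\right) = -198$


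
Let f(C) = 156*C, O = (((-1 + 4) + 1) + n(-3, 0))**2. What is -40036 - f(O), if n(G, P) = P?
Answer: -42532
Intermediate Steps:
O = 16 (O = (((-1 + 4) + 1) + 0)**2 = ((3 + 1) + 0)**2 = (4 + 0)**2 = 4**2 = 16)
-40036 - f(O) = -40036 - 156*16 = -40036 - 1*2496 = -40036 - 2496 = -42532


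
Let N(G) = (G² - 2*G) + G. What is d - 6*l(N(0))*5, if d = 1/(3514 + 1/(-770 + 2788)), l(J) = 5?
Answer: -1063685932/7091253 ≈ -150.00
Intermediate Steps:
N(G) = G² - G
d = 2018/7091253 (d = 1/(3514 + 1/2018) = 1/(7091253/2018) = 2018/7091253 ≈ 0.00028458)
d - 6*l(N(0))*5 = 2018/7091253 - 6*5*5 = 2018/7091253 - 30*5 = 2018/7091253 - 150 = -1063685932/7091253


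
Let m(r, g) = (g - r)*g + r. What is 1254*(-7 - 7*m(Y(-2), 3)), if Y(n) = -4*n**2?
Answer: -368676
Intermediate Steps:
m(r, g) = r + g*(g - r) (m(r, g) = g*(g - r) + r = r + g*(g - r))
1254*(-7 - 7*m(Y(-2), 3)) = 1254*(-7 - 7*(-4*(-2)**2 + 3**2 - 1*3*(-4*(-2)**2))) = 1254*(-7 - 7*(-4*4 + 9 - 1*3*(-4*4))) = 1254*(-7 - 7*(-16 + 9 - 1*3*(-16))) = 1254*(-7 - 7*(-16 + 9 + 48)) = 1254*(-7 - 7*41) = 1254*(-7 - 287) = 1254*(-294) = -368676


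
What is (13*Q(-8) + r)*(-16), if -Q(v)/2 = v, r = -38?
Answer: -2720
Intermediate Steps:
Q(v) = -2*v
(13*Q(-8) + r)*(-16) = (13*(-2*(-8)) - 38)*(-16) = (13*16 - 38)*(-16) = (208 - 38)*(-16) = 170*(-16) = -2720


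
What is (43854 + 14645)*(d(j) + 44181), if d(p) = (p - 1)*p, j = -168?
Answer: 4245447927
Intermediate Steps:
d(p) = p*(-1 + p) (d(p) = (-1 + p)*p = p*(-1 + p))
(43854 + 14645)*(d(j) + 44181) = (43854 + 14645)*(-168*(-1 - 168) + 44181) = 58499*(-168*(-169) + 44181) = 58499*(28392 + 44181) = 58499*72573 = 4245447927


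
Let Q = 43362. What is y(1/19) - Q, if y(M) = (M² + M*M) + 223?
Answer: -15573177/361 ≈ -43139.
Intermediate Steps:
y(M) = 223 + 2*M² (y(M) = (M² + M²) + 223 = 2*M² + 223 = 223 + 2*M²)
y(1/19) - Q = (223 + 2*(1/19)²) - 1*43362 = (223 + 2*(1/19)²) - 43362 = (223 + 2*(1/361)) - 43362 = (223 + 2/361) - 43362 = 80505/361 - 43362 = -15573177/361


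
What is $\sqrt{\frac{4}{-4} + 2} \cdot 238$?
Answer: $238$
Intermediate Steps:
$\sqrt{\frac{4}{-4} + 2} \cdot 238 = \sqrt{4 \left(- \frac{1}{4}\right) + 2} \cdot 238 = \sqrt{-1 + 2} \cdot 238 = \sqrt{1} \cdot 238 = 1 \cdot 238 = 238$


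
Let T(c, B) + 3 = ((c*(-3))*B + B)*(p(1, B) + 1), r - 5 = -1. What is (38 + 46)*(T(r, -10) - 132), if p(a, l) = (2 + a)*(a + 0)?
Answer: 25620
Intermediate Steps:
r = 4 (r = 5 - 1 = 4)
p(a, l) = a*(2 + a) (p(a, l) = (2 + a)*a = a*(2 + a))
T(c, B) = -3 + 4*B - 12*B*c (T(c, B) = -3 + ((c*(-3))*B + B)*(1*(2 + 1) + 1) = -3 + ((-3*c)*B + B)*(1*3 + 1) = -3 + (-3*B*c + B)*(3 + 1) = -3 + (B - 3*B*c)*4 = -3 + (4*B - 12*B*c) = -3 + 4*B - 12*B*c)
(38 + 46)*(T(r, -10) - 132) = (38 + 46)*((-3 + 4*(-10) - 12*(-10)*4) - 132) = 84*((-3 - 40 + 480) - 132) = 84*(437 - 132) = 84*305 = 25620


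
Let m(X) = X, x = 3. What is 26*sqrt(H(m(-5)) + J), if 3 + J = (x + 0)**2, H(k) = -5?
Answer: 26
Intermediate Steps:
J = 6 (J = -3 + (3 + 0)**2 = -3 + 3**2 = -3 + 9 = 6)
26*sqrt(H(m(-5)) + J) = 26*sqrt(-5 + 6) = 26*sqrt(1) = 26*1 = 26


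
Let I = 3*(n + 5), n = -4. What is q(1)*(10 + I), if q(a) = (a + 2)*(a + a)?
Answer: 78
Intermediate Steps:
q(a) = 2*a*(2 + a) (q(a) = (2 + a)*(2*a) = 2*a*(2 + a))
I = 3 (I = 3*(-4 + 5) = 3*1 = 3)
q(1)*(10 + I) = (2*1*(2 + 1))*(10 + 3) = (2*1*3)*13 = 6*13 = 78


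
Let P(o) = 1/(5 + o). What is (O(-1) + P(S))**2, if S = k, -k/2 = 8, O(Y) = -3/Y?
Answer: 1024/121 ≈ 8.4628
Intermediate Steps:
k = -16 (k = -2*8 = -16)
S = -16
(O(-1) + P(S))**2 = (-3/(-1) + 1/(5 - 16))**2 = (-3*(-1) + 1/(-11))**2 = (3 - 1/11)**2 = (32/11)**2 = 1024/121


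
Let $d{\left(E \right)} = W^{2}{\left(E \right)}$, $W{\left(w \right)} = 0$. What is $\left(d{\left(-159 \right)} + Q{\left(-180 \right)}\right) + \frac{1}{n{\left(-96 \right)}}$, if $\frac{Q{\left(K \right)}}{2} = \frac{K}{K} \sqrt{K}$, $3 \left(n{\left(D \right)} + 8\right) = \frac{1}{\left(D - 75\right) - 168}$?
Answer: $- \frac{1017}{8137} + 12 i \sqrt{5} \approx -0.12498 + 26.833 i$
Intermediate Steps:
$d{\left(E \right)} = 0$ ($d{\left(E \right)} = 0^{2} = 0$)
$n{\left(D \right)} = -8 + \frac{1}{3 \left(-243 + D\right)}$ ($n{\left(D \right)} = -8 + \frac{1}{3 \left(\left(D - 75\right) - 168\right)} = -8 + \frac{1}{3 \left(\left(-75 + D\right) - 168\right)} = -8 + \frac{1}{3 \left(-243 + D\right)}$)
$Q{\left(K \right)} = 2 \sqrt{K}$ ($Q{\left(K \right)} = 2 \frac{K}{K} \sqrt{K} = 2 \cdot 1 \sqrt{K} = 2 \sqrt{K}$)
$\left(d{\left(-159 \right)} + Q{\left(-180 \right)}\right) + \frac{1}{n{\left(-96 \right)}} = \left(0 + 2 \sqrt{-180}\right) + \frac{1}{\frac{1}{3} \frac{1}{-243 - 96} \left(5833 - -2304\right)} = \left(0 + 2 \cdot 6 i \sqrt{5}\right) + \frac{1}{\frac{1}{3} \frac{1}{-339} \left(5833 + 2304\right)} = \left(0 + 12 i \sqrt{5}\right) + \frac{1}{\frac{1}{3} \left(- \frac{1}{339}\right) 8137} = 12 i \sqrt{5} + \frac{1}{- \frac{8137}{1017}} = 12 i \sqrt{5} - \frac{1017}{8137} = - \frac{1017}{8137} + 12 i \sqrt{5}$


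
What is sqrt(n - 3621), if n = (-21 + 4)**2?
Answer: 14*I*sqrt(17) ≈ 57.724*I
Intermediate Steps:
n = 289 (n = (-17)**2 = 289)
sqrt(n - 3621) = sqrt(289 - 3621) = sqrt(-3332) = 14*I*sqrt(17)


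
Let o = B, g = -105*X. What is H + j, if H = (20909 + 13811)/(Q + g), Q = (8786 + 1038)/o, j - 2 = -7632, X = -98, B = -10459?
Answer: -410363117850/53806643 ≈ -7626.6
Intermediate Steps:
g = 10290 (g = -105*(-98) = 10290)
o = -10459
j = -7630 (j = 2 - 7632 = -7630)
Q = -9824/10459 (Q = (8786 + 1038)/(-10459) = 9824*(-1/10459) = -9824/10459 ≈ -0.93929)
H = 181568240/53806643 (H = (20909 + 13811)/(-9824/10459 + 10290) = 34720/(107613286/10459) = 34720*(10459/107613286) = 181568240/53806643 ≈ 3.3745)
H + j = 181568240/53806643 - 7630 = -410363117850/53806643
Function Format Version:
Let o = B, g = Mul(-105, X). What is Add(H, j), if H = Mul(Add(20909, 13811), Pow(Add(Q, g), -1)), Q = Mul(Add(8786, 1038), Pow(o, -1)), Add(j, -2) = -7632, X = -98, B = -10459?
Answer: Rational(-410363117850, 53806643) ≈ -7626.6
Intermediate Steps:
g = 10290 (g = Mul(-105, -98) = 10290)
o = -10459
j = -7630 (j = Add(2, -7632) = -7630)
Q = Rational(-9824, 10459) (Q = Mul(Add(8786, 1038), Pow(-10459, -1)) = Mul(9824, Rational(-1, 10459)) = Rational(-9824, 10459) ≈ -0.93929)
H = Rational(181568240, 53806643) (H = Mul(Add(20909, 13811), Pow(Add(Rational(-9824, 10459), 10290), -1)) = Mul(34720, Pow(Rational(107613286, 10459), -1)) = Mul(34720, Rational(10459, 107613286)) = Rational(181568240, 53806643) ≈ 3.3745)
Add(H, j) = Add(Rational(181568240, 53806643), -7630) = Rational(-410363117850, 53806643)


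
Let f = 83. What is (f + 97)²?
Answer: 32400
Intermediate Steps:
(f + 97)² = (83 + 97)² = 180² = 32400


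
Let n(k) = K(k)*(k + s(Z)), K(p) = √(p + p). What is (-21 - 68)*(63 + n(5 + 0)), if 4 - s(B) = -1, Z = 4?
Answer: -5607 - 890*√10 ≈ -8421.4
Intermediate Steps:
s(B) = 5 (s(B) = 4 - 1*(-1) = 4 + 1 = 5)
K(p) = √2*√p (K(p) = √(2*p) = √2*√p)
n(k) = √2*√k*(5 + k) (n(k) = (√2*√k)*(k + 5) = (√2*√k)*(5 + k) = √2*√k*(5 + k))
(-21 - 68)*(63 + n(5 + 0)) = (-21 - 68)*(63 + √2*√(5 + 0)*(5 + (5 + 0))) = -89*(63 + √2*√5*(5 + 5)) = -89*(63 + √2*√5*10) = -89*(63 + 10*√10) = -5607 - 890*√10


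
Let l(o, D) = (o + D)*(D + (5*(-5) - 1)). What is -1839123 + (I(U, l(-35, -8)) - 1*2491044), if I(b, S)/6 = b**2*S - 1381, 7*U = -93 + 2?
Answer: -2855985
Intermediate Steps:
l(o, D) = (-26 + D)*(D + o) (l(o, D) = (D + o)*(D + (-25 - 1)) = (D + o)*(D - 26) = (D + o)*(-26 + D) = (-26 + D)*(D + o))
U = -13 (U = (-93 + 2)/7 = (1/7)*(-91) = -13)
I(b, S) = -8286 + 6*S*b**2 (I(b, S) = 6*(b**2*S - 1381) = 6*(S*b**2 - 1381) = 6*(-1381 + S*b**2) = -8286 + 6*S*b**2)
-1839123 + (I(U, l(-35, -8)) - 1*2491044) = -1839123 + ((-8286 + 6*((-8)**2 - 26*(-8) - 26*(-35) - 8*(-35))*(-13)**2) - 1*2491044) = -1839123 + ((-8286 + 6*(64 + 208 + 910 + 280)*169) - 2491044) = -1839123 + ((-8286 + 6*1462*169) - 2491044) = -1839123 + ((-8286 + 1482468) - 2491044) = -1839123 + (1474182 - 2491044) = -1839123 - 1016862 = -2855985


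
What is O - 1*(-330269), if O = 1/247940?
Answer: 81886895861/247940 ≈ 3.3027e+5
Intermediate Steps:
O = 1/247940 ≈ 4.0332e-6
O - 1*(-330269) = 1/247940 - 1*(-330269) = 1/247940 + 330269 = 81886895861/247940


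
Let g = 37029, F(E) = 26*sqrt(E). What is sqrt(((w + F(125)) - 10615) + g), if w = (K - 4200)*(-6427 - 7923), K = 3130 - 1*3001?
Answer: sqrt(58445264 + 130*sqrt(5)) ≈ 7645.0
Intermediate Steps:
K = 129 (K = 3130 - 3001 = 129)
w = 58418850 (w = (129 - 4200)*(-6427 - 7923) = -4071*(-14350) = 58418850)
sqrt(((w + F(125)) - 10615) + g) = sqrt(((58418850 + 26*sqrt(125)) - 10615) + 37029) = sqrt(((58418850 + 26*(5*sqrt(5))) - 10615) + 37029) = sqrt(((58418850 + 130*sqrt(5)) - 10615) + 37029) = sqrt((58408235 + 130*sqrt(5)) + 37029) = sqrt(58445264 + 130*sqrt(5))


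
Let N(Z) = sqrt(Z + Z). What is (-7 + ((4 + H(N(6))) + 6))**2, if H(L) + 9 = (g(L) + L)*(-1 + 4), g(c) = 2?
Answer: 108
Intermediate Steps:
N(Z) = sqrt(2)*sqrt(Z) (N(Z) = sqrt(2*Z) = sqrt(2)*sqrt(Z))
H(L) = -3 + 3*L (H(L) = -9 + (2 + L)*(-1 + 4) = -9 + (2 + L)*3 = -9 + (6 + 3*L) = -3 + 3*L)
(-7 + ((4 + H(N(6))) + 6))**2 = (-7 + ((4 + (-3 + 3*(sqrt(2)*sqrt(6)))) + 6))**2 = (-7 + ((4 + (-3 + 3*(2*sqrt(3)))) + 6))**2 = (-7 + ((4 + (-3 + 6*sqrt(3))) + 6))**2 = (-7 + ((1 + 6*sqrt(3)) + 6))**2 = (-7 + (7 + 6*sqrt(3)))**2 = (6*sqrt(3))**2 = 108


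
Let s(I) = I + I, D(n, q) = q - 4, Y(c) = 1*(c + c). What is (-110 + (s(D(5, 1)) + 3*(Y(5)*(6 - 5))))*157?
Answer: -13502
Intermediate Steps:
Y(c) = 2*c (Y(c) = 1*(2*c) = 2*c)
D(n, q) = -4 + q
s(I) = 2*I
(-110 + (s(D(5, 1)) + 3*(Y(5)*(6 - 5))))*157 = (-110 + (2*(-4 + 1) + 3*((2*5)*(6 - 5))))*157 = (-110 + (2*(-3) + 3*(10*1)))*157 = (-110 + (-6 + 3*10))*157 = (-110 + (-6 + 30))*157 = (-110 + 24)*157 = -86*157 = -13502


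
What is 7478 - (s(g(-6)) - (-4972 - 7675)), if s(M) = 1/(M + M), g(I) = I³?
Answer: -2233007/432 ≈ -5169.0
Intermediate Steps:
s(M) = 1/(2*M)
7478 - (s(g(-6)) - (-4972 - 7675)) = 7478 - (1/(2*((-6)³)) - (-4972 - 7675)) = 7478 - ((½)/(-216) - 1*(-12647)) = 7478 - ((½)*(-1/216) + 12647) = 7478 - (-1/432 + 12647) = 7478 - 1*5463503/432 = 7478 - 5463503/432 = -2233007/432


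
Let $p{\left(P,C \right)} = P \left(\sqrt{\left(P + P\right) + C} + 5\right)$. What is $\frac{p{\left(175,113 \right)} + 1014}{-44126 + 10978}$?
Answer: $- \frac{1889}{33148} - \frac{175 \sqrt{463}}{33148} \approx -0.17058$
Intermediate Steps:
$p{\left(P,C \right)} = P \left(5 + \sqrt{C + 2 P}\right)$ ($p{\left(P,C \right)} = P \left(\sqrt{2 P + C} + 5\right) = P \left(\sqrt{C + 2 P} + 5\right) = P \left(5 + \sqrt{C + 2 P}\right)$)
$\frac{p{\left(175,113 \right)} + 1014}{-44126 + 10978} = \frac{175 \left(5 + \sqrt{113 + 2 \cdot 175}\right) + 1014}{-44126 + 10978} = \frac{175 \left(5 + \sqrt{113 + 350}\right) + 1014}{-33148} = \left(175 \left(5 + \sqrt{463}\right) + 1014\right) \left(- \frac{1}{33148}\right) = \left(\left(875 + 175 \sqrt{463}\right) + 1014\right) \left(- \frac{1}{33148}\right) = \left(1889 + 175 \sqrt{463}\right) \left(- \frac{1}{33148}\right) = - \frac{1889}{33148} - \frac{175 \sqrt{463}}{33148}$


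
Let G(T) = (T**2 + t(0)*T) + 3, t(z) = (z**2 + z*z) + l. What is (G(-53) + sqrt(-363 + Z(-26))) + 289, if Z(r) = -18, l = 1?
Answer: 3048 + I*sqrt(381) ≈ 3048.0 + 19.519*I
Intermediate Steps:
t(z) = 1 + 2*z**2 (t(z) = (z**2 + z*z) + 1 = (z**2 + z**2) + 1 = 2*z**2 + 1 = 1 + 2*z**2)
G(T) = 3 + T + T**2 (G(T) = (T**2 + (1 + 2*0**2)*T) + 3 = (T**2 + (1 + 2*0)*T) + 3 = (T**2 + (1 + 0)*T) + 3 = (T**2 + 1*T) + 3 = (T**2 + T) + 3 = (T + T**2) + 3 = 3 + T + T**2)
(G(-53) + sqrt(-363 + Z(-26))) + 289 = ((3 - 53 + (-53)**2) + sqrt(-363 - 18)) + 289 = ((3 - 53 + 2809) + sqrt(-381)) + 289 = (2759 + I*sqrt(381)) + 289 = 3048 + I*sqrt(381)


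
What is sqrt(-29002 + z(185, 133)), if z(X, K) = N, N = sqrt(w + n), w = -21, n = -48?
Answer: sqrt(-29002 + I*sqrt(69)) ≈ 0.024 + 170.3*I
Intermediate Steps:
N = I*sqrt(69) (N = sqrt(-21 - 48) = sqrt(-69) = I*sqrt(69) ≈ 8.3066*I)
z(X, K) = I*sqrt(69)
sqrt(-29002 + z(185, 133)) = sqrt(-29002 + I*sqrt(69))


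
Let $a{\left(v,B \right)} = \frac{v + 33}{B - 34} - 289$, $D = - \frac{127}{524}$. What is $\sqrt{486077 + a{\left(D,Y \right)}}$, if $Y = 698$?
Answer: $\frac{\sqrt{3675577435839818}}{86984} \approx 696.99$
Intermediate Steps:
$D = - \frac{127}{524}$ ($D = \left(-127\right) \frac{1}{524} = - \frac{127}{524} \approx -0.24237$)
$a{\left(v,B \right)} = -289 + \frac{33 + v}{-34 + B}$ ($a{\left(v,B \right)} = \frac{33 + v}{-34 + B} - 289 = -289 + \frac{33 + v}{-34 + B}$)
$\sqrt{486077 + a{\left(D,Y \right)}} = \sqrt{486077 + \frac{9859 - \frac{127}{524} - 201722}{-34 + 698}} = \sqrt{486077 + \frac{9859 - \frac{127}{524} - 201722}{664}} = \sqrt{486077 + \frac{1}{664} \left(- \frac{100536339}{524}\right)} = \sqrt{486077 - \frac{100536339}{347936}} = \sqrt{\frac{169023150733}{347936}} = \frac{\sqrt{3675577435839818}}{86984}$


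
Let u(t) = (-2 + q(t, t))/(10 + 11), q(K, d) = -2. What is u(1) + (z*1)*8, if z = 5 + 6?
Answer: 1844/21 ≈ 87.810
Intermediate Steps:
z = 11
u(t) = -4/21 (u(t) = (-2 - 2)/(10 + 11) = -4/21)
u(1) + (z*1)*8 = -4/21 + (11*1)*8 = -4/21 + 11*8 = -4/21 + 88 = 1844/21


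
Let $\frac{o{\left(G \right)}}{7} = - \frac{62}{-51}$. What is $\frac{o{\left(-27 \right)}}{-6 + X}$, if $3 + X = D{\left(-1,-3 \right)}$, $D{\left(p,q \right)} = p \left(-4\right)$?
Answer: $- \frac{434}{255} \approx -1.702$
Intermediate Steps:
$o{\left(G \right)} = \frac{434}{51}$ ($o{\left(G \right)} = 7 \left(- \frac{62}{-51}\right) = 7 \left(\left(-62\right) \left(- \frac{1}{51}\right)\right) = 7 \cdot \frac{62}{51} = \frac{434}{51}$)
$D{\left(p,q \right)} = - 4 p$
$X = 1$ ($X = -3 - -4 = -3 + 4 = 1$)
$\frac{o{\left(-27 \right)}}{-6 + X} = \frac{1}{-6 + 1} \cdot \frac{434}{51} = \frac{1}{-5} \cdot \frac{434}{51} = \left(- \frac{1}{5}\right) \frac{434}{51} = - \frac{434}{255}$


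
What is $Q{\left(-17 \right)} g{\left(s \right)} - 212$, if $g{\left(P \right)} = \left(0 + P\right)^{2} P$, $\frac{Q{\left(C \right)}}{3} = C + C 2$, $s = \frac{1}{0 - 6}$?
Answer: $- \frac{5071}{24} \approx -211.29$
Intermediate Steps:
$s = - \frac{1}{6}$ ($s = \frac{1}{-6} = - \frac{1}{6} \approx -0.16667$)
$Q{\left(C \right)} = 9 C$ ($Q{\left(C \right)} = 3 \left(C + C 2\right) = 3 \left(C + 2 C\right) = 3 \cdot 3 C = 9 C$)
$g{\left(P \right)} = P^{3}$ ($g{\left(P \right)} = P^{2} P = P^{3}$)
$Q{\left(-17 \right)} g{\left(s \right)} - 212 = 9 \left(-17\right) \left(- \frac{1}{6}\right)^{3} - 212 = \left(-153\right) \left(- \frac{1}{216}\right) - 212 = \frac{17}{24} - 212 = - \frac{5071}{24}$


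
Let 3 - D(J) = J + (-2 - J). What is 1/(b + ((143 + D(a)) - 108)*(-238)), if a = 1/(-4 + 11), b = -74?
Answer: -1/9594 ≈ -0.00010423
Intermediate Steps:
a = 1/7 ≈ 0.14286
D(J) = 5 (D(J) = 3 - (J + (-2 - J)) = 3 - 1*(-2) = 3 + 2 = 5)
1/(b + ((143 + D(a)) - 108)*(-238)) = 1/(-74 + ((143 + 5) - 108)*(-238)) = 1/(-74 + (148 - 108)*(-238)) = 1/(-74 + 40*(-238)) = 1/(-74 - 9520) = 1/(-9594) = -1/9594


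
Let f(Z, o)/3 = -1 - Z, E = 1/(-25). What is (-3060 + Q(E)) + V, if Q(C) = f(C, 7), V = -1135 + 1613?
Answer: -64622/25 ≈ -2584.9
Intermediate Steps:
E = -1/25 ≈ -0.040000
V = 478
f(Z, o) = -3 - 3*Z (f(Z, o) = 3*(-1 - Z) = -3 - 3*Z)
Q(C) = -3 - 3*C
(-3060 + Q(E)) + V = (-3060 + (-3 - 3*(-1/25))) + 478 = (-3060 + (-3 + 3/25)) + 478 = (-3060 - 72/25) + 478 = -76572/25 + 478 = -64622/25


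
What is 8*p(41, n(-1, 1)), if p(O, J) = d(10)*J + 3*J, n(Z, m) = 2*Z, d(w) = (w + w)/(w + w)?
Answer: -64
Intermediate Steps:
d(w) = 1 (d(w) = (2*w)/((2*w)) = (2*w)*(1/(2*w)) = 1)
p(O, J) = 4*J (p(O, J) = 1*J + 3*J = J + 3*J = 4*J)
8*p(41, n(-1, 1)) = 8*(4*(2*(-1))) = 8*(4*(-2)) = 8*(-8) = -64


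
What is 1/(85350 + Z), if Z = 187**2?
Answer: 1/120319 ≈ 8.3112e-6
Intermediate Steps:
Z = 34969
1/(85350 + Z) = 1/(85350 + 34969) = 1/120319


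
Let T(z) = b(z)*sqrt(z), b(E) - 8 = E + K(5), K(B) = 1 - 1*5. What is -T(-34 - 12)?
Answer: 42*I*sqrt(46) ≈ 284.86*I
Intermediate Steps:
K(B) = -4 (K(B) = 1 - 5 = -4)
b(E) = 4 + E (b(E) = 8 + (E - 4) = 8 + (-4 + E) = 4 + E)
T(z) = sqrt(z)*(4 + z) (T(z) = (4 + z)*sqrt(z) = sqrt(z)*(4 + z))
-T(-34 - 12) = -sqrt(-34 - 12)*(4 + (-34 - 12)) = -sqrt(-46)*(4 - 46) = -I*sqrt(46)*(-42) = -(-42)*I*sqrt(46) = 42*I*sqrt(46)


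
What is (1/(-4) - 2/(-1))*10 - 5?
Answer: 25/2 ≈ 12.500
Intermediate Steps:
(1/(-4) - 2/(-1))*10 - 5 = (1*(-¼) - 2*(-1))*10 - 5 = (-¼ + 2)*10 - 5 = (7/4)*10 - 5 = 35/2 - 5 = 25/2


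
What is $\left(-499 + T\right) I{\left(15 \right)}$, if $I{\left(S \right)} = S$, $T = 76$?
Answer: $-6345$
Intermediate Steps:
$\left(-499 + T\right) I{\left(15 \right)} = \left(-499 + 76\right) 15 = \left(-423\right) 15 = -6345$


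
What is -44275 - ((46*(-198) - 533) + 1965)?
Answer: -36599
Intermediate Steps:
-44275 - ((46*(-198) - 533) + 1965) = -44275 - ((-9108 - 533) + 1965) = -44275 - (-9641 + 1965) = -44275 - 1*(-7676) = -44275 + 7676 = -36599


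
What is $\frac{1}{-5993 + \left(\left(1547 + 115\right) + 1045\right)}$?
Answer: $- \frac{1}{3286} \approx -0.00030432$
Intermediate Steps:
$\frac{1}{-5993 + \left(\left(1547 + 115\right) + 1045\right)} = \frac{1}{-5993 + \left(1662 + 1045\right)} = \frac{1}{-5993 + 2707} = \frac{1}{-3286} = - \frac{1}{3286}$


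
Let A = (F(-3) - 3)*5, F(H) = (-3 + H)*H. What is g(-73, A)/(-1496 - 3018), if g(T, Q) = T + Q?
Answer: -1/2257 ≈ -0.00044307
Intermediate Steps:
F(H) = H*(-3 + H)
A = 75 (A = (-3*(-3 - 3) - 3)*5 = (-3*(-6) - 3)*5 = (18 - 3)*5 = 15*5 = 75)
g(T, Q) = Q + T
g(-73, A)/(-1496 - 3018) = (75 - 73)/(-1496 - 3018) = 2/(-4514) = 2*(-1/4514) = -1/2257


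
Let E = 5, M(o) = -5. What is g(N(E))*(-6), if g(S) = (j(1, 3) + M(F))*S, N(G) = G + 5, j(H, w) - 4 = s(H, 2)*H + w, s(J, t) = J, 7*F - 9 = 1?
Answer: -180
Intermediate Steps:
F = 10/7 (F = 9/7 + (1/7)*1 = 9/7 + 1/7 = 10/7 ≈ 1.4286)
j(H, w) = 4 + w + H**2 (j(H, w) = 4 + (H*H + w) = 4 + (H**2 + w) = 4 + (w + H**2) = 4 + w + H**2)
N(G) = 5 + G
g(S) = 3*S (g(S) = ((4 + 3 + 1**2) - 5)*S = ((4 + 3 + 1) - 5)*S = (8 - 5)*S = 3*S)
g(N(E))*(-6) = (3*(5 + 5))*(-6) = (3*10)*(-6) = 30*(-6) = -180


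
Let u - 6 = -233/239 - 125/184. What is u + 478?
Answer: 21211637/43976 ≈ 482.35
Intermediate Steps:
u = 191109/43976 (u = 6 + (-233/239 - 125/184) = 6 - 72747/43976 = 191109/43976 ≈ 4.3458)
u + 478 = 191109/43976 + 478 = 21211637/43976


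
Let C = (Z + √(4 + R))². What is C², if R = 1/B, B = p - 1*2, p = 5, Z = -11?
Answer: (33 - √39)⁴/81 ≈ 6326.1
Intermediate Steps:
B = 3 (B = 5 - 1*2 = 5 - 2 = 3)
R = ⅓ (R = 1/3 = ⅓ ≈ 0.33333)
C = (-11 + √39/3)² (C = (-11 + √(4 + ⅓))² = (-11 + √(13/3))² = (-11 + √39/3)² ≈ 79.537)
C² = ((33 - √39)²/9)² = (33 - √39)⁴/81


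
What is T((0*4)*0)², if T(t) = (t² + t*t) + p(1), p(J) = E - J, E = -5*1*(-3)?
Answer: 196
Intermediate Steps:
E = 15 (E = -5*(-3) = 15)
p(J) = 15 - J
T(t) = 14 + 2*t² (T(t) = (t² + t*t) + (15 - 1*1) = (t² + t²) + (15 - 1) = 2*t² + 14 = 14 + 2*t²)
T((0*4)*0)² = (14 + 2*((0*4)*0)²)² = (14 + 2*(0*0)²)² = (14 + 2*0²)² = (14 + 2*0)² = (14 + 0)² = 14² = 196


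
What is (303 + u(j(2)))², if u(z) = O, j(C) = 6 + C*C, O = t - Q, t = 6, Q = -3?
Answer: 97344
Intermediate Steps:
O = 9 (O = 6 - 1*(-3) = 6 + 3 = 9)
j(C) = 6 + C²
u(z) = 9
(303 + u(j(2)))² = (303 + 9)² = 312² = 97344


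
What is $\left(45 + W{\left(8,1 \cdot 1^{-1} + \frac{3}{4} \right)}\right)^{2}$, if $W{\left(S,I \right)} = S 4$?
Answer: $5929$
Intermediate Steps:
$W{\left(S,I \right)} = 4 S$
$\left(45 + W{\left(8,1 \cdot 1^{-1} + \frac{3}{4} \right)}\right)^{2} = \left(45 + 4 \cdot 8\right)^{2} = \left(45 + 32\right)^{2} = 77^{2} = 5929$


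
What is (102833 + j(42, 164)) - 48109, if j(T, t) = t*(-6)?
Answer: 53740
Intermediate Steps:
j(T, t) = -6*t
(102833 + j(42, 164)) - 48109 = (102833 - 6*164) - 48109 = (102833 - 984) - 48109 = 101849 - 48109 = 53740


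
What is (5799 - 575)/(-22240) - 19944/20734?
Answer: -34491811/28820260 ≈ -1.1968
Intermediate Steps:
(5799 - 575)/(-22240) - 19944/20734 = 5224*(-1/22240) - 19944*1/20734 = -653/2780 - 9972/10367 = -34491811/28820260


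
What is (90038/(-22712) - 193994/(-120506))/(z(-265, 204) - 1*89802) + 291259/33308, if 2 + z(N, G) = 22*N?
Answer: 144385315383110519/16511670178469928 ≈ 8.7444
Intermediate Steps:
z(N, G) = -2 + 22*N
(90038/(-22712) - 193994/(-120506))/(z(-265, 204) - 1*89802) + 291259/33308 = (90038/(-22712) - 193994/(-120506))/((-2 + 22*(-265)) - 1*89802) + 291259/33308 = (90038*(-1/22712) - 193994*(-1/120506))/((-2 - 5830) - 89802) + 291259*(1/33308) = (-45019/11356 + 96997/60253)/(-5832 - 89802) + 291259/33308 = -1611031875/684233068/(-95634) + 291259/33308 = -1611031875/684233068*(-1/95634) + 291259/33308 = 537010625/21811981741704 + 291259/33308 = 144385315383110519/16511670178469928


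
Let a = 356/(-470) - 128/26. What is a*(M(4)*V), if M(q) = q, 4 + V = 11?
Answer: -485912/3055 ≈ -159.05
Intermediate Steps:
V = 7 (V = -4 + 11 = 7)
a = -17354/3055 (a = 356*(-1/470) - 128*1/26 = -178/235 - 64/13 = -17354/3055 ≈ -5.6805)
a*(M(4)*V) = -69416*7/3055 = -17354/3055*28 = -485912/3055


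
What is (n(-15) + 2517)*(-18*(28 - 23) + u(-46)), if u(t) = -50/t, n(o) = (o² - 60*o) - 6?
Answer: -7435620/23 ≈ -3.2329e+5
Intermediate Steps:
n(o) = -6 + o² - 60*o
(n(-15) + 2517)*(-18*(28 - 23) + u(-46)) = ((-6 + (-15)² - 60*(-15)) + 2517)*(-18*(28 - 23) - 50/(-46)) = ((-6 + 225 + 900) + 2517)*(-18*5 - 50*(-1/46)) = (1119 + 2517)*(-90 + 25/23) = 3636*(-2045/23) = -7435620/23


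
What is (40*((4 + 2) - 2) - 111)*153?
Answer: 7497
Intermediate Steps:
(40*((4 + 2) - 2) - 111)*153 = (40*(6 - 2) - 111)*153 = (40*4 - 111)*153 = (160 - 111)*153 = 49*153 = 7497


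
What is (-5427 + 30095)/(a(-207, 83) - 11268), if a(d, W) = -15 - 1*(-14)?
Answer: -24668/11269 ≈ -2.1890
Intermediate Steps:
a(d, W) = -1 (a(d, W) = -15 + 14 = -1)
(-5427 + 30095)/(a(-207, 83) - 11268) = (-5427 + 30095)/(-1 - 11268) = 24668/(-11269) = 24668*(-1/11269) = -24668/11269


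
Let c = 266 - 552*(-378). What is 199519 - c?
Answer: -9403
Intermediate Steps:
c = 208922 (c = 266 + 208656 = 208922)
199519 - c = 199519 - 1*208922 = 199519 - 208922 = -9403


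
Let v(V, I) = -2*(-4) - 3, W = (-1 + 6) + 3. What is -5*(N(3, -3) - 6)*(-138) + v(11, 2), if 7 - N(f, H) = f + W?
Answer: -6895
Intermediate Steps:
W = 8 (W = 5 + 3 = 8)
v(V, I) = 5 (v(V, I) = 8 - 3 = 5)
N(f, H) = -1 - f (N(f, H) = 7 - (f + 8) = 7 - (8 + f) = 7 + (-8 - f) = -1 - f)
-5*(N(3, -3) - 6)*(-138) + v(11, 2) = -5*((-1 - 1*3) - 6)*(-138) + 5 = -5*((-1 - 3) - 6)*(-138) + 5 = -5*(-4 - 6)*(-138) + 5 = -5*(-10)*(-138) + 5 = 50*(-138) + 5 = -6900 + 5 = -6895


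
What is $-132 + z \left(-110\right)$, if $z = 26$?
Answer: $-2992$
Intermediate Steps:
$-132 + z \left(-110\right) = -132 + 26 \left(-110\right) = -132 - 2860 = -2992$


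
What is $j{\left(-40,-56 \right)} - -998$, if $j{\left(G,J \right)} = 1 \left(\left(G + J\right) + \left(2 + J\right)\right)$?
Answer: $848$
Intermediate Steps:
$j{\left(G,J \right)} = 2 + G + 2 J$ ($j{\left(G,J \right)} = 1 \left(2 + G + 2 J\right) = 2 + G + 2 J$)
$j{\left(-40,-56 \right)} - -998 = \left(2 - 40 + 2 \left(-56\right)\right) - -998 = \left(2 - 40 - 112\right) + 998 = -150 + 998 = 848$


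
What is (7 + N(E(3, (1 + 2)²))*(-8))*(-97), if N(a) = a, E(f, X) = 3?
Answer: 1649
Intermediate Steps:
(7 + N(E(3, (1 + 2)²))*(-8))*(-97) = (7 + 3*(-8))*(-97) = (7 - 24)*(-97) = -17*(-97) = 1649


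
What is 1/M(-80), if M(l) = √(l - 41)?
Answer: -I/11 ≈ -0.090909*I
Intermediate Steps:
M(l) = √(-41 + l)
1/M(-80) = 1/(√(-41 - 80)) = 1/(√(-121)) = 1/(11*I) = -I/11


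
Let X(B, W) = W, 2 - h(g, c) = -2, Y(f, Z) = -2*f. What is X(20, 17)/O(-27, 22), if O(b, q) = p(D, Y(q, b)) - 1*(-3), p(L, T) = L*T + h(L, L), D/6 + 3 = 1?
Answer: 17/535 ≈ 0.031776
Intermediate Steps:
D = -12 (D = -18 + 6*1 = -18 + 6 = -12)
h(g, c) = 4 (h(g, c) = 2 - 1*(-2) = 2 + 2 = 4)
p(L, T) = 4 + L*T (p(L, T) = L*T + 4 = 4 + L*T)
O(b, q) = 7 + 24*q (O(b, q) = (4 - (-24)*q) - 1*(-3) = (4 + 24*q) + 3 = 7 + 24*q)
X(20, 17)/O(-27, 22) = 17/(7 + 24*22) = 17/(7 + 528) = 17/535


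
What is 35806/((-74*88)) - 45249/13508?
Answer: -8844647/999592 ≈ -8.8483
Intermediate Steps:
35806/((-74*88)) - 45249/13508 = 35806/(-6512) - 45249*1/13508 = 35806*(-1/6512) - 45249/13508 = -17903/3256 - 45249/13508 = -8844647/999592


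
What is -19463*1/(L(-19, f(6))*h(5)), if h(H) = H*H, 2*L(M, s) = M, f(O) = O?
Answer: 38926/475 ≈ 81.949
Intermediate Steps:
L(M, s) = M/2
h(H) = H**2
-19463*1/(L(-19, f(6))*h(5)) = -19463/(((1/2)*(-19))*5**2) = -19463/((-19/2*25)) = -19463/(-475/2) = -19463*(-2/475) = 38926/475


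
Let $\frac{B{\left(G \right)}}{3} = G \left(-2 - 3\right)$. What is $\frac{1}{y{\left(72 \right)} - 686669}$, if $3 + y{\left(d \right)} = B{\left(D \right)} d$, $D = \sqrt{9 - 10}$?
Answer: $- \frac{42917}{29469975124} + \frac{135 i}{58939950248} \approx -1.4563 \cdot 10^{-6} + 2.2905 \cdot 10^{-9} i$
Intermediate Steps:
$D = i$ ($D = \sqrt{-1} = i \approx 1.0 i$)
$B{\left(G \right)} = - 15 G$ ($B{\left(G \right)} = 3 G \left(-2 - 3\right) = 3 G \left(-5\right) = 3 \left(- 5 G\right) = - 15 G$)
$y{\left(d \right)} = -3 - 15 i d$ ($y{\left(d \right)} = -3 + - 15 i d = -3 - 15 i d$)
$\frac{1}{y{\left(72 \right)} - 686669} = \frac{1}{\left(-3 - 15 i 72\right) - 686669} = \frac{1}{\left(-3 - 1080 i\right) - 686669} = \frac{1}{-686672 - 1080 i} = \frac{-686672 + 1080 i}{471519601984}$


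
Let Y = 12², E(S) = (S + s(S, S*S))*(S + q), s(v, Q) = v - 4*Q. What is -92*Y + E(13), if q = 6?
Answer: -25598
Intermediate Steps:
E(S) = (6 + S)*(-4*S² + 2*S) (E(S) = (S + (S - 4*S*S))*(S + 6) = (S + (S - 4*S²))*(6 + S) = (-4*S² + 2*S)*(6 + S) = (6 + S)*(-4*S² + 2*S))
Y = 144
-92*Y + E(13) = -92*144 + 13*(12 - 23*13 - 1*13*(-1 + 4*13)) = -13248 + 13*(12 - 299 - 1*13*(-1 + 52)) = -13248 + 13*(12 - 299 - 1*13*51) = -13248 + 13*(12 - 299 - 663) = -13248 + 13*(-950) = -13248 - 12350 = -25598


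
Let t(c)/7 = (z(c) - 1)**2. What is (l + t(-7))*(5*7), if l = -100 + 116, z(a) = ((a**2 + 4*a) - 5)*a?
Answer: 3128965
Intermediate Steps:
z(a) = a*(-5 + a**2 + 4*a) (z(a) = (-5 + a**2 + 4*a)*a = a*(-5 + a**2 + 4*a))
t(c) = 7*(-1 + c*(-5 + c**2 + 4*c))**2 (t(c) = 7*(c*(-5 + c**2 + 4*c) - 1)**2 = 7*(-1 + c*(-5 + c**2 + 4*c))**2)
l = 16
(l + t(-7))*(5*7) = (16 + 7*(-1 - 7*(-5 + (-7)**2 + 4*(-7)))**2)*(5*7) = (16 + 7*(-1 - 7*(-5 + 49 - 28))**2)*35 = (16 + 7*(-1 - 7*16)**2)*35 = (16 + 7*(-1 - 112)**2)*35 = (16 + 7*(-113)**2)*35 = (16 + 7*12769)*35 = (16 + 89383)*35 = 89399*35 = 3128965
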